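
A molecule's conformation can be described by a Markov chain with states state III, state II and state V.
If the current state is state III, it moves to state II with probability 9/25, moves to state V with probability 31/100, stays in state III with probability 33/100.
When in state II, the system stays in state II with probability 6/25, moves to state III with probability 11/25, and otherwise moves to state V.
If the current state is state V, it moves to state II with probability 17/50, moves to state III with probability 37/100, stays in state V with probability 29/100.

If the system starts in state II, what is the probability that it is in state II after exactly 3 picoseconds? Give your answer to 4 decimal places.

Propagate the distribution vector 3 picoseconds from state II.
After 0 picoseconds: (0.0000, 1.0000, 0.0000)
After 1 picosecond: (0.4400, 0.2400, 0.3200)
After 2 picoseconds: (0.3692, 0.3248, 0.3060)
After 3 picoseconds: (0.3780, 0.3149, 0.3071)
P(in state II after 3 picoseconds) = 0.3149

0.3149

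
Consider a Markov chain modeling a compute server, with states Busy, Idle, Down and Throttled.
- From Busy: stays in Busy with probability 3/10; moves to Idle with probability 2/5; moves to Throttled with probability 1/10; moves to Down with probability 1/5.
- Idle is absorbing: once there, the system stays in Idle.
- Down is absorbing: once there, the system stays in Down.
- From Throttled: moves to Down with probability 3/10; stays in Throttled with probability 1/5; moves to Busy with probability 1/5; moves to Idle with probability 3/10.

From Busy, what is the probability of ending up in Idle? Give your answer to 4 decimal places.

0.6481

Let h(s) be the probability of absorption at Idle starting from transient state s. Then h(Idle) = 1 and h(Down) = 0. By first-step analysis:
h(Busy) = 0.3·h(Busy) + 0.4·1 + 0.2·0 + 0.1·h(Throttled)
h(Throttled) = 0.2·h(Busy) + 0.3·1 + 0.3·0 + 0.2·h(Throttled)
Solving: h(Busy) = 0.6481, h(Throttled) = 0.5370.
Starting from Busy, the probability is 0.6481.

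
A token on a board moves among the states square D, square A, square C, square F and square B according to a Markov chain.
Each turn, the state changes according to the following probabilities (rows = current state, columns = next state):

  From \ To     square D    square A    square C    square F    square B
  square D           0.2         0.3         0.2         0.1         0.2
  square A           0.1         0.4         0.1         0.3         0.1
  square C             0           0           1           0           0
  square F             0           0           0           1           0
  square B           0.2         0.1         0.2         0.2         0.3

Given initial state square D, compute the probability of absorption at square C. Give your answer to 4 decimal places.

0.4909

Let h(s) be the probability of absorption at square C starting from transient state s. Then h(square C) = 1 and h(square F) = 0. By first-step analysis:
h(square D) = 0.2·h(square D) + 0.3·h(square A) + 0.2·1 + 0.1·0 + 0.2·h(square B)
h(square A) = 0.1·h(square D) + 0.4·h(square A) + 0.1·1 + 0.3·0 + 0.1·h(square B)
h(square B) = 0.2·h(square D) + 0.1·h(square A) + 0.2·1 + 0.2·0 + 0.3·h(square B)
Solving: h(square D) = 0.4909, h(square A) = 0.3273, h(square B) = 0.4727.
Starting from square D, the probability is 0.4909.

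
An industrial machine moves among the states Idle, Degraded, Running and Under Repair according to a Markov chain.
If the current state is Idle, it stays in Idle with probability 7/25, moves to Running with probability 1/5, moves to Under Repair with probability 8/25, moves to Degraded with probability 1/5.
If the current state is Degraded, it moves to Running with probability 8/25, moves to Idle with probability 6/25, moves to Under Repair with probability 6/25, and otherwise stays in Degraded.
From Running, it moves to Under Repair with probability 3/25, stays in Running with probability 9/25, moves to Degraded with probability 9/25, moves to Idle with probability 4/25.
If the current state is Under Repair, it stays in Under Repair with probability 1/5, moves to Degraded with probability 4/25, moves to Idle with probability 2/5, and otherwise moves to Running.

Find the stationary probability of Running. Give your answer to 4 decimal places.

Let the stationary distribution be π with π = πP and π_1 + π_2 + π_3 + π_4 = 1.
π_1 = 0.28·π_1 + 0.24·π_2 + 0.16·π_3 + 0.4·π_4
π_2 = 0.2·π_1 + 0.2·π_2 + 0.36·π_3 + 0.16·π_4
π_3 = 0.2·π_1 + 0.32·π_2 + 0.36·π_3 + 0.24·π_4
Solving with the normalization constraint gives π = (0.2629, 0.2364, 0.2823, 0.2184).
So the stationary probability of Running is 0.2823.

0.2823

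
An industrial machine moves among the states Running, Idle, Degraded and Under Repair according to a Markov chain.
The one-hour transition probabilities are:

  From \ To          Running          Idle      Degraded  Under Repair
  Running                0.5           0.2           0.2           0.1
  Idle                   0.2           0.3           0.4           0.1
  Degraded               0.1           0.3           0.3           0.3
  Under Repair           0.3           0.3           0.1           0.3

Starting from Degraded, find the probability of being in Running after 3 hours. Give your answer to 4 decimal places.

Propagate the distribution vector 3 hours from Degraded.
After 0 hours: (0.0000, 0.0000, 1.0000, 0.0000)
After 1 hour: (0.1000, 0.3000, 0.3000, 0.3000)
After 2 hours: (0.2300, 0.2900, 0.2600, 0.2200)
After 3 hours: (0.2650, 0.2770, 0.2620, 0.1960)
P(in Running after 3 hours) = 0.2650

0.2650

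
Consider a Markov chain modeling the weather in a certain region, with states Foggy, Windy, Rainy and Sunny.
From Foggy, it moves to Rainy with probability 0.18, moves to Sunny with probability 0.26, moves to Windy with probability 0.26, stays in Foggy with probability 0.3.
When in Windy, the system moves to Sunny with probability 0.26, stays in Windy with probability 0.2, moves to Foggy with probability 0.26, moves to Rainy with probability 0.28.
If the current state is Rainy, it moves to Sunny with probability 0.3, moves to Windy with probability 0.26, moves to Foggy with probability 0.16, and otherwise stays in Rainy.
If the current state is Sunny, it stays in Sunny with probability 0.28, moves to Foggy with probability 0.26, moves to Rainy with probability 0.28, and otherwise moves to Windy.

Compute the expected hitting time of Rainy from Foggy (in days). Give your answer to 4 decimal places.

Let t(s) be the expected number of days to first reach Rainy from state s, with t(Rainy) = 0. Conditioning on the first day:
t(Foggy) = 1 + 0.3·t(Foggy) + 0.26·t(Windy) + 0.26·t(Sunny)
t(Windy) = 1 + 0.26·t(Foggy) + 0.2·t(Windy) + 0.26·t(Sunny)
t(Sunny) = 1 + 0.26·t(Foggy) + 0.18·t(Windy) + 0.28·t(Sunny)
Solving: t(Foggy) = 4.3657, t(Windy) = 3.9539, t(Sunny) = 3.9539.
Expected days from Foggy to Rainy: 4.3657.

4.3657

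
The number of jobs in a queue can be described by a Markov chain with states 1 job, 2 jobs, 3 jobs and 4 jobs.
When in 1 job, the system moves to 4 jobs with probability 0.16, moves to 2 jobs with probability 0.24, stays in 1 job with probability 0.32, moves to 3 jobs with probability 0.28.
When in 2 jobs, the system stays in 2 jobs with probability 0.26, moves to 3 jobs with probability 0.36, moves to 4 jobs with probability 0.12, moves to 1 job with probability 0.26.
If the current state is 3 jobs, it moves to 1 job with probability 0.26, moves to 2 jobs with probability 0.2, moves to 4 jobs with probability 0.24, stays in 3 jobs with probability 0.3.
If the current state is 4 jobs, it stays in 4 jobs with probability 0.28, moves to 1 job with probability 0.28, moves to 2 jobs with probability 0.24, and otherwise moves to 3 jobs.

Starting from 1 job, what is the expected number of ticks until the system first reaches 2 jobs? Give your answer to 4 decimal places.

Let t(s) be the expected number of ticks to first reach 2 jobs from state s, with t(2 jobs) = 0. Conditioning on the first tick:
t(1 job) = 1 + 0.32·t(1 job) + 0.28·t(3 jobs) + 0.16·t(4 jobs)
t(3 jobs) = 1 + 0.26·t(1 job) + 0.3·t(3 jobs) + 0.24·t(4 jobs)
t(4 jobs) = 1 + 0.28·t(1 job) + 0.2·t(3 jobs) + 0.28·t(4 jobs)
Solving: t(1 job) = 4.3621, t(3 jobs) = 4.5389, t(4 jobs) = 4.3461.
Expected ticks from 1 job to 2 jobs: 4.3621.

4.3621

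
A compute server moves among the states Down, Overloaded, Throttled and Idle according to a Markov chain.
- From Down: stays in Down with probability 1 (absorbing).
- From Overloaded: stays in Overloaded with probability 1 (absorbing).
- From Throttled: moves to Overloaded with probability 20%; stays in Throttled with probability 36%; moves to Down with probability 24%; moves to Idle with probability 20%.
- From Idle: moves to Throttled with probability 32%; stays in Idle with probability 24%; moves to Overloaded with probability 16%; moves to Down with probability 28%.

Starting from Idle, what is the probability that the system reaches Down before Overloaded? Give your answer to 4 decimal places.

Let h(s) be the probability of absorption at Down starting from transient state s. Then h(Down) = 1 and h(Overloaded) = 0. By first-step analysis:
h(Throttled) = 0.24·1 + 0.2·0 + 0.36·h(Throttled) + 0.2·h(Idle)
h(Idle) = 0.28·1 + 0.16·0 + 0.32·h(Throttled) + 0.24·h(Idle)
Solving: h(Throttled) = 0.5644, h(Idle) = 0.6061.
Starting from Idle, the probability is 0.6061.

0.6061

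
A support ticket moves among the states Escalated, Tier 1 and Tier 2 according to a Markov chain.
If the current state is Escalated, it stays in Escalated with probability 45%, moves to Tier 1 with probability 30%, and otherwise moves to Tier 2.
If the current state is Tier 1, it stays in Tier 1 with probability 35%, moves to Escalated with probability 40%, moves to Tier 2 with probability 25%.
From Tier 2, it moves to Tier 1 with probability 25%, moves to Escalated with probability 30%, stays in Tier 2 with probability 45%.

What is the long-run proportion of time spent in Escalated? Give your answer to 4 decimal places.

0.3882

Let the stationary distribution be π with π = πP and π_1 + π_2 + π_3 = 1.
π_1 = 0.45·π_1 + 0.4·π_2 + 0.3·π_3
π_2 = 0.3·π_1 + 0.35·π_2 + 0.25·π_3
Solving with the normalization constraint gives π = (0.3882, 0.2993, 0.3125).
So the stationary probability of Escalated is 0.3882.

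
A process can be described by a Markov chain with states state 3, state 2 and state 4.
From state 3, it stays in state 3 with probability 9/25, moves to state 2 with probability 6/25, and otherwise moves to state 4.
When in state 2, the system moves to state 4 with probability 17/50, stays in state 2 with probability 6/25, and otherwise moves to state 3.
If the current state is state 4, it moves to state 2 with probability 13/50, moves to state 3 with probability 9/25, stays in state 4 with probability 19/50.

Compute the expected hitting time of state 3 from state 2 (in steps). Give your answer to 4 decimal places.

2.5078

Let t(s) be the expected number of steps to first reach state 3 from state s, with t(state 3) = 0. Conditioning on the first step:
t(state 2) = 1 + 0.24·t(state 2) + 0.34·t(state 4)
t(state 4) = 1 + 0.26·t(state 2) + 0.38·t(state 4)
Solving: t(state 2) = 2.5078, t(state 4) = 2.6646.
Expected steps from state 2 to state 3: 2.5078.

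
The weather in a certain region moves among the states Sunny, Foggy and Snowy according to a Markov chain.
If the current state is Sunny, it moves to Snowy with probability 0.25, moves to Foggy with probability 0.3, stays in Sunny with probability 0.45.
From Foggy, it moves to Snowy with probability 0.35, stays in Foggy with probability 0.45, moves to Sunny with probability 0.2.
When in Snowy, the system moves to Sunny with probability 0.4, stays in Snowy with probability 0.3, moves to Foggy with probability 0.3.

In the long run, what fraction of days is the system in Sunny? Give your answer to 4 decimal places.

0.3467

Let the stationary distribution be π with π = πP and π_1 + π_2 + π_3 = 1.
π_1 = 0.45·π_1 + 0.2·π_2 + 0.4·π_3
π_2 = 0.3·π_1 + 0.45·π_2 + 0.3·π_3
Solving with the normalization constraint gives π = (0.3467, 0.3529, 0.3003).
So the stationary probability of Sunny is 0.3467.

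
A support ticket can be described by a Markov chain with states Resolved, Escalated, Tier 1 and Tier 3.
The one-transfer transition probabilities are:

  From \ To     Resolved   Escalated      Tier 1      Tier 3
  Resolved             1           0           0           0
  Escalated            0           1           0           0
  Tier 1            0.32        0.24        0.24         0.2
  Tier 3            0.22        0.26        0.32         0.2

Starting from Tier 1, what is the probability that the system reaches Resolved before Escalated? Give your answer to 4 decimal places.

0.5515

Let h(s) be the probability of absorption at Resolved starting from transient state s. Then h(Resolved) = 1 and h(Escalated) = 0. By first-step analysis:
h(Tier 1) = 0.32·1 + 0.24·0 + 0.24·h(Tier 1) + 0.2·h(Tier 3)
h(Tier 3) = 0.22·1 + 0.26·0 + 0.32·h(Tier 1) + 0.2·h(Tier 3)
Solving: h(Tier 1) = 0.5515, h(Tier 3) = 0.4956.
Starting from Tier 1, the probability is 0.5515.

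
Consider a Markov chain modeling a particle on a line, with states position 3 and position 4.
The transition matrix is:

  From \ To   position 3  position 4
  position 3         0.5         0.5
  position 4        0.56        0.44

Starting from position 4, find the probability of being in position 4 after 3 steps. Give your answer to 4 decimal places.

Propagate the distribution vector 3 steps from position 4.
After 0 steps: (0.0000, 1.0000)
After 1 step: (0.5600, 0.4400)
After 2 steps: (0.5264, 0.4736)
After 3 steps: (0.5284, 0.4716)
P(in position 4 after 3 steps) = 0.4716

0.4716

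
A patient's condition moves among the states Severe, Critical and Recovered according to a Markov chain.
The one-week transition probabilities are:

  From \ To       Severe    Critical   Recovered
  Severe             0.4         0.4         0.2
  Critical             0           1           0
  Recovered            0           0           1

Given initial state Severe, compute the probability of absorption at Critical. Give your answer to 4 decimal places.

0.6667

Let h(s) be the probability of absorption at Critical starting from transient state s. Then h(Critical) = 1 and h(Recovered) = 0. By first-step analysis:
h(Severe) = 0.4·h(Severe) + 0.4·1 + 0.2·0
Solving: h(Severe) = 0.6667.
Starting from Severe, the probability is 0.6667.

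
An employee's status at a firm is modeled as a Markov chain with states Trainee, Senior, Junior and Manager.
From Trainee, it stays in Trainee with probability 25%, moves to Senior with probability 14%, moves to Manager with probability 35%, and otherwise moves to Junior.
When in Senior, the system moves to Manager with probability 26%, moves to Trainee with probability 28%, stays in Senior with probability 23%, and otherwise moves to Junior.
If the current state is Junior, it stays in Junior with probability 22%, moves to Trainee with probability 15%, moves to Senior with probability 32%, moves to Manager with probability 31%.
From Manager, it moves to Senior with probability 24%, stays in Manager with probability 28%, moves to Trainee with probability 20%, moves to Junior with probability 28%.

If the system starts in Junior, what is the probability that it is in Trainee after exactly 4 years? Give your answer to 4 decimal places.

0.2173

Propagate the distribution vector 4 years from Junior.
After 0 years: (0.0000, 0.0000, 1.0000, 0.0000)
After 1 year: (0.1500, 0.3200, 0.2200, 0.3100)
After 2 years: (0.2221, 0.2394, 0.2478, 0.2907)
After 3 years: (0.2179, 0.2352, 0.2487, 0.2982)
After 4 years: (0.2173, 0.2358, 0.2490, 0.2980)
P(in Trainee after 4 years) = 0.2173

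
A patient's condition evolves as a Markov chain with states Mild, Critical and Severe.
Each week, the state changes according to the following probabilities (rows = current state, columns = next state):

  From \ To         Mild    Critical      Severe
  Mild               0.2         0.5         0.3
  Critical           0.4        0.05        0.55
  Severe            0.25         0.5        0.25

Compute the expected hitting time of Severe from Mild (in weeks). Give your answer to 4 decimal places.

Let t(s) be the expected number of weeks to first reach Severe from state s, with t(Severe) = 0. Conditioning on the first week:
t(Mild) = 1 + 0.2·t(Mild) + 0.5·t(Critical)
t(Critical) = 1 + 0.4·t(Mild) + 0.05·t(Critical)
Solving: t(Mild) = 2.5893, t(Critical) = 2.1429.
Expected weeks from Mild to Severe: 2.5893.

2.5893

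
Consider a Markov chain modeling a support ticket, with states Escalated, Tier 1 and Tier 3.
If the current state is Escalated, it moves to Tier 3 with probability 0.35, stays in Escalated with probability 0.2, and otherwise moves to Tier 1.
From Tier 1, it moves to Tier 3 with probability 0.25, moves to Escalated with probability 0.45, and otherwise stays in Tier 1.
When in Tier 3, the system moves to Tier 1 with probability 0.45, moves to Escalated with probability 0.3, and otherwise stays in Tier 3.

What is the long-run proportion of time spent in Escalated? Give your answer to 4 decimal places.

0.3261

Let the stationary distribution be π with π = πP and π_1 + π_2 + π_3 = 1.
π_1 = 0.2·π_1 + 0.45·π_2 + 0.3·π_3
π_2 = 0.45·π_1 + 0.3·π_2 + 0.45·π_3
Solving with the normalization constraint gives π = (0.3261, 0.3913, 0.2826).
So the stationary probability of Escalated is 0.3261.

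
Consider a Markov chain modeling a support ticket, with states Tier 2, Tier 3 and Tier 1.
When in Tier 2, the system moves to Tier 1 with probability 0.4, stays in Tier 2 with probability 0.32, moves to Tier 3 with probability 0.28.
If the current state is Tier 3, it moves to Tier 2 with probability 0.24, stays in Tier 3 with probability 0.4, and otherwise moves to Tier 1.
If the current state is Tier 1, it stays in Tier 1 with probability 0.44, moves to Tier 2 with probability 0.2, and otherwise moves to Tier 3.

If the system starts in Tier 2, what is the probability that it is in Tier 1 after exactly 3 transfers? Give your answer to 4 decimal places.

0.4024

Propagate the distribution vector 3 transfers from Tier 2.
After 0 transfers: (1.0000, 0.0000, 0.0000)
After 1 transfer: (0.3200, 0.2800, 0.4000)
After 2 transfers: (0.2496, 0.3456, 0.4048)
After 3 transfers: (0.2438, 0.3539, 0.4024)
P(in Tier 1 after 3 transfers) = 0.4024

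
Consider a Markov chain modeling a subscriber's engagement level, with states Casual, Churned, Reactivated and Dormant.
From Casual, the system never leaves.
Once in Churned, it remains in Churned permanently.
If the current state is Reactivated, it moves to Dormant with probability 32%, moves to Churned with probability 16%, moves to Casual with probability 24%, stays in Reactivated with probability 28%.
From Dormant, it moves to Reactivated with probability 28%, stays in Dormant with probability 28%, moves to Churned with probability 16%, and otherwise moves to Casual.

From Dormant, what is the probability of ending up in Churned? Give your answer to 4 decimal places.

Let h(s) be the probability of absorption at Churned starting from transient state s. Then h(Churned) = 1 and h(Casual) = 0. By first-step analysis:
h(Reactivated) = 0.24·0 + 0.16·1 + 0.28·h(Reactivated) + 0.32·h(Dormant)
h(Dormant) = 0.28·0 + 0.16·1 + 0.28·h(Reactivated) + 0.28·h(Dormant)
Solving: h(Reactivated) = 0.3881, h(Dormant) = 0.3731.
Starting from Dormant, the probability is 0.3731.

0.3731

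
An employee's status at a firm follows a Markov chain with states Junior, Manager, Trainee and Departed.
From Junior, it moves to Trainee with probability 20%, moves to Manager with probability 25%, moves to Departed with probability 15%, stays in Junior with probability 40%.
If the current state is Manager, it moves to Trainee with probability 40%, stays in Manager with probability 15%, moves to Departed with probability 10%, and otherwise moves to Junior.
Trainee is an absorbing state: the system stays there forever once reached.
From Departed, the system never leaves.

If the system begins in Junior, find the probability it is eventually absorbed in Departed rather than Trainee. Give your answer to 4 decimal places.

0.3609

Let h(s) be the probability of absorption at Departed starting from transient state s. Then h(Departed) = 1 and h(Trainee) = 0. By first-step analysis:
h(Junior) = 0.4·h(Junior) + 0.25·h(Manager) + 0.2·0 + 0.15·1
h(Manager) = 0.35·h(Junior) + 0.15·h(Manager) + 0.4·0 + 0.1·1
Solving: h(Junior) = 0.3609, h(Manager) = 0.2663.
Starting from Junior, the probability is 0.3609.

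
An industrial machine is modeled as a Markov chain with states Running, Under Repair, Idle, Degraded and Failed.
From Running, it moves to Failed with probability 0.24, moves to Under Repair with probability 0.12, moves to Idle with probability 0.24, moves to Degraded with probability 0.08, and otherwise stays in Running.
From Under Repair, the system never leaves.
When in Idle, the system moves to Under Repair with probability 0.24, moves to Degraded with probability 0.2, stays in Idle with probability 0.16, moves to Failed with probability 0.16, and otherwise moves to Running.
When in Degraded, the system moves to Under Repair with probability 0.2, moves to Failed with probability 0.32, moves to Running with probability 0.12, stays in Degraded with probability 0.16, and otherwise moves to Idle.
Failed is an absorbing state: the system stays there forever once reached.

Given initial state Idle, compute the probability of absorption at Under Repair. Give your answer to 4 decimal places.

0.4990

Let h(s) be the probability of absorption at Under Repair starting from transient state s. Then h(Under Repair) = 1 and h(Failed) = 0. By first-step analysis:
h(Running) = 0.32·h(Running) + 0.12·1 + 0.24·h(Idle) + 0.08·h(Degraded) + 0.24·0
h(Idle) = 0.24·h(Running) + 0.24·1 + 0.16·h(Idle) + 0.2·h(Degraded) + 0.16·0
h(Degraded) = 0.12·h(Running) + 0.2·1 + 0.2·h(Idle) + 0.16·h(Degraded) + 0.32·0
Solving: h(Running) = 0.4013, h(Idle) = 0.4990, h(Degraded) = 0.4142.
Starting from Idle, the probability is 0.4990.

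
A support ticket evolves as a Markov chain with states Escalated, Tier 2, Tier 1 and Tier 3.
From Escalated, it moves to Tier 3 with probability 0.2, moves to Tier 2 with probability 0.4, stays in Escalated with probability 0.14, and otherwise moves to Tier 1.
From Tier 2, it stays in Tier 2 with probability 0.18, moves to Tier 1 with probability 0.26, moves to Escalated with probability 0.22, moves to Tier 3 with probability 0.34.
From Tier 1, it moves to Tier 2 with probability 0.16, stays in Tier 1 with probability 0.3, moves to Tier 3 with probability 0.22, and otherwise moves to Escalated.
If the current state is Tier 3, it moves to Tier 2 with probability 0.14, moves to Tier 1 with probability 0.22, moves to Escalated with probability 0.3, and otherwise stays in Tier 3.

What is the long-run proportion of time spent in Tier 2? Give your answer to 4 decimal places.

0.2184

Let the stationary distribution be π with π = πP and π_1 + π_2 + π_3 + π_4 = 1.
π_1 = 0.14·π_1 + 0.22·π_2 + 0.32·π_3 + 0.3·π_4
π_2 = 0.4·π_1 + 0.18·π_2 + 0.16·π_3 + 0.14·π_4
π_3 = 0.26·π_1 + 0.26·π_2 + 0.3·π_3 + 0.22·π_4
Solving with the normalization constraint gives π = (0.2480, 0.2184, 0.2594, 0.2741).
So the stationary probability of Tier 2 is 0.2184.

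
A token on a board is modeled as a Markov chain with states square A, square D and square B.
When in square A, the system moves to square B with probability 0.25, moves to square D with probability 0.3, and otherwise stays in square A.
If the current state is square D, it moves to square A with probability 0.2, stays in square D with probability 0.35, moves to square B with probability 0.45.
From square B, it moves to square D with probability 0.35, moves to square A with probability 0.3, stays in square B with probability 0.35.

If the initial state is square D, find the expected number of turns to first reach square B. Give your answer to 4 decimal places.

Let t(s) be the expected number of turns to first reach square B from state s, with t(square B) = 0. Conditioning on the first turn:
t(square A) = 1 + 0.45·t(square A) + 0.3·t(square D)
t(square D) = 1 + 0.2·t(square A) + 0.35·t(square D)
Solving: t(square A) = 3.1933, t(square D) = 2.5210.
Expected turns from square D to square B: 2.5210.

2.5210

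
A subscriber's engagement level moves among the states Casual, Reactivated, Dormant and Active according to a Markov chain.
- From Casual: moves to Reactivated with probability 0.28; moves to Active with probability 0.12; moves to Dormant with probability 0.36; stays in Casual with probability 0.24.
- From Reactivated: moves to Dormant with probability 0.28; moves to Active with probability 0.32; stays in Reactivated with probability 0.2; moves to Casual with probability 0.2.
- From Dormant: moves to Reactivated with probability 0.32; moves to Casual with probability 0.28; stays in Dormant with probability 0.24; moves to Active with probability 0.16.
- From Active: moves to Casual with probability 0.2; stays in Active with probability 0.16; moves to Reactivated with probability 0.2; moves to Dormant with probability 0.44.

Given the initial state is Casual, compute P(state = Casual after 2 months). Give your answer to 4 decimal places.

0.2384

Propagate the distribution vector 2 months from Casual.
After 0 months: (1.0000, 0.0000, 0.0000, 0.0000)
After 1 month: (0.2400, 0.2800, 0.3600, 0.1200)
After 2 months: (0.2384, 0.2624, 0.3040, 0.1952)
P(in Casual after 2 months) = 0.2384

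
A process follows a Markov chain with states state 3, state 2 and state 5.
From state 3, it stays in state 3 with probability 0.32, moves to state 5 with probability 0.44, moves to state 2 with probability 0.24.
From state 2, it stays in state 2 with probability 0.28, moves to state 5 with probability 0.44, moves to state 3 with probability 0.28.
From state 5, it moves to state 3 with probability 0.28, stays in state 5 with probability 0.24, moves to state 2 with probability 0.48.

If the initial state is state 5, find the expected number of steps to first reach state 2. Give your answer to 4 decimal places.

Let t(s) be the expected number of steps to first reach state 2 from state s, with t(state 2) = 0. Conditioning on the first step:
t(state 3) = 1 + 0.32·t(state 3) + 0.44·t(state 5)
t(state 5) = 1 + 0.28·t(state 3) + 0.24·t(state 5)
Solving: t(state 3) = 3.0488, t(state 5) = 2.4390.
Expected steps from state 5 to state 2: 2.4390.

2.4390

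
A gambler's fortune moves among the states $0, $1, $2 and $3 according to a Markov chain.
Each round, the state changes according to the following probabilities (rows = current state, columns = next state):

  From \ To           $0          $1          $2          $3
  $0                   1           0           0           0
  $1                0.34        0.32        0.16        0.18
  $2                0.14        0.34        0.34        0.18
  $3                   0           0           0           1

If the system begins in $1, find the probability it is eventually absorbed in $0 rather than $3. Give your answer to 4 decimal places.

0.6258

Let h(s) be the probability of absorption at $0 starting from transient state s. Then h($0) = 1 and h($3) = 0. By first-step analysis:
h($1) = 0.34·1 + 0.32·h($1) + 0.16·h($2) + 0.18·0
h($2) = 0.14·1 + 0.34·h($1) + 0.34·h($2) + 0.18·0
Solving: h($1) = 0.6258, h($2) = 0.5345.
Starting from $1, the probability is 0.6258.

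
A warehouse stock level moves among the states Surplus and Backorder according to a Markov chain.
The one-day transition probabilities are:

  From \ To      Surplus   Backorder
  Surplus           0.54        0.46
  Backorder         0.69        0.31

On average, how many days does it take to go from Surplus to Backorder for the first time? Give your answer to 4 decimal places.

Let t(s) be the expected number of days to first reach Backorder from state s, with t(Backorder) = 0. Conditioning on the first day:
t(Surplus) = 1 + 0.54·t(Surplus)
Solving: t(Surplus) = 2.1739.
Expected days from Surplus to Backorder: 2.1739.

2.1739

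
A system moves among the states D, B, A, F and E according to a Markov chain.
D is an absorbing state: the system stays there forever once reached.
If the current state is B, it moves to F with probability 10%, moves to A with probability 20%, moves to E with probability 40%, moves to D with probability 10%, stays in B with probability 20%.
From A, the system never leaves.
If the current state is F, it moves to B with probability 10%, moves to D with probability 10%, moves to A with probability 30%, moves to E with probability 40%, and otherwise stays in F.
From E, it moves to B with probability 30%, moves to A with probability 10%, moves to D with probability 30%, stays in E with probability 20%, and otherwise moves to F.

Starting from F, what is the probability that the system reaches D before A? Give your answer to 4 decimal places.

Let h(s) be the probability of absorption at D starting from transient state s. Then h(D) = 1 and h(A) = 0. By first-step analysis:
h(B) = 0.1·1 + 0.2·h(B) + 0.2·0 + 0.1·h(F) + 0.4·h(E)
h(F) = 0.1·1 + 0.1·h(B) + 0.3·0 + 0.1·h(F) + 0.4·h(E)
h(E) = 0.3·1 + 0.3·h(B) + 0.1·0 + 0.1·h(F) + 0.2·h(E)
Solving: h(B) = 0.4854, h(F) = 0.4369, h(E) = 0.6117.
Starting from F, the probability is 0.4369.

0.4369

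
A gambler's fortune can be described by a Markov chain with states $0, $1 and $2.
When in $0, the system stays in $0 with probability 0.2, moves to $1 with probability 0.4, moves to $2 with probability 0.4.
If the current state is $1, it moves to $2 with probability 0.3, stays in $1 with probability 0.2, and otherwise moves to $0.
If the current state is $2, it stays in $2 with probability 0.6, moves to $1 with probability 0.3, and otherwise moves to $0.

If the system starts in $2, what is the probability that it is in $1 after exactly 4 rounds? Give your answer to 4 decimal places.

Propagate the distribution vector 4 rounds from $2.
After 0 rounds: (0.0000, 0.0000, 1.0000)
After 1 round: (0.1000, 0.3000, 0.6000)
After 2 rounds: (0.2300, 0.2800, 0.4900)
After 3 rounds: (0.2350, 0.2950, 0.4700)
After 4 rounds: (0.2415, 0.2940, 0.4645)
P(in $1 after 4 rounds) = 0.2940

0.2940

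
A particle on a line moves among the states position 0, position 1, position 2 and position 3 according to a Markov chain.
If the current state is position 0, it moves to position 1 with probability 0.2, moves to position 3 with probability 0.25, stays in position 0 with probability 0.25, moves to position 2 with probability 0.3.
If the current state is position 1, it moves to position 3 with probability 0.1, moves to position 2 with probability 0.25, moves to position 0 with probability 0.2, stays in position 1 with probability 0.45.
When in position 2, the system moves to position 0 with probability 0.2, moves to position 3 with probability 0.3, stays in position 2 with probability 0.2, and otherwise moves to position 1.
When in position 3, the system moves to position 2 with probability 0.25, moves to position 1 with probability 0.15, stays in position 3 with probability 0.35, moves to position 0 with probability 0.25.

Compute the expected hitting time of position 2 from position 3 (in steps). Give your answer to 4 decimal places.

3.8179

Let t(s) be the expected number of steps to first reach position 2 from state s, with t(position 2) = 0. Conditioning on the first step:
t(position 0) = 1 + 0.25·t(position 0) + 0.2·t(position 1) + 0.25·t(position 3)
t(position 1) = 1 + 0.2·t(position 0) + 0.45·t(position 1) + 0.1·t(position 3)
t(position 3) = 1 + 0.25·t(position 0) + 0.15·t(position 1) + 0.35·t(position 3)
Solving: t(position 0) = 3.6277, t(position 1) = 3.8315, t(position 3) = 3.8179.
Expected steps from position 3 to position 2: 3.8179.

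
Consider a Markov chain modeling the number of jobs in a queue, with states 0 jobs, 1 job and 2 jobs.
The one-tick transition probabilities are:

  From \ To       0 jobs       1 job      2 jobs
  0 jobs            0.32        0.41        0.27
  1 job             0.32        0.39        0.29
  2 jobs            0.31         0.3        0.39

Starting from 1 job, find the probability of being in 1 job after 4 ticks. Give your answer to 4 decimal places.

0.3680

Propagate the distribution vector 4 ticks from 1 job.
After 0 ticks: (0.0000, 1.0000, 0.0000)
After 1 tick: (0.3200, 0.3900, 0.2900)
After 2 ticks: (0.3171, 0.3703, 0.3126)
After 3 ticks: (0.3169, 0.3682, 0.3149)
After 4 ticks: (0.3169, 0.3680, 0.3152)
P(in 1 job after 4 ticks) = 0.3680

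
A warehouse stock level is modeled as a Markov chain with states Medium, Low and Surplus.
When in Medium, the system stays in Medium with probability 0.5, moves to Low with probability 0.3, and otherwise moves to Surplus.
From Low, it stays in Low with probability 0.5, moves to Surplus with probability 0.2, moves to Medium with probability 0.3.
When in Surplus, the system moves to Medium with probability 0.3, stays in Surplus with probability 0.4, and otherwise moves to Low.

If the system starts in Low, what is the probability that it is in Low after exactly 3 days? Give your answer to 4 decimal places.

0.3800

Propagate the distribution vector 3 days from Low.
After 0 days: (0.0000, 1.0000, 0.0000)
After 1 day: (0.3000, 0.5000, 0.2000)
After 2 days: (0.3600, 0.4000, 0.2400)
After 3 days: (0.3720, 0.3800, 0.2480)
P(in Low after 3 days) = 0.3800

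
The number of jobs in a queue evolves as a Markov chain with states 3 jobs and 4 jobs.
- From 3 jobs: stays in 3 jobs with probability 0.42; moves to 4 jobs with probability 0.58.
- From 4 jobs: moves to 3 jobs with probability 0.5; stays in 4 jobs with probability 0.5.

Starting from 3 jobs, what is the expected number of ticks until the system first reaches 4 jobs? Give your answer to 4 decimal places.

Let t(s) be the expected number of ticks to first reach 4 jobs from state s, with t(4 jobs) = 0. Conditioning on the first tick:
t(3 jobs) = 1 + 0.42·t(3 jobs)
Solving: t(3 jobs) = 1.7241.
Expected ticks from 3 jobs to 4 jobs: 1.7241.

1.7241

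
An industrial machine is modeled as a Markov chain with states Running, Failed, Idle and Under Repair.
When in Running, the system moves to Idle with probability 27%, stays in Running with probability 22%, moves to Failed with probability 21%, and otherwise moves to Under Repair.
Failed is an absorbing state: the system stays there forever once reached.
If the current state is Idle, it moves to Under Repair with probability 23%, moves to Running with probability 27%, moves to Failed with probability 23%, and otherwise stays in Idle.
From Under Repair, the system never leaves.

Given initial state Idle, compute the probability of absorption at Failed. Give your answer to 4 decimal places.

0.4755

Let h(s) be the probability of absorption at Failed starting from transient state s. Then h(Failed) = 1 and h(Under Repair) = 0. By first-step analysis:
h(Running) = 0.22·h(Running) + 0.21·1 + 0.27·h(Idle) + 0.3·0
h(Idle) = 0.27·h(Running) + 0.23·1 + 0.27·h(Idle) + 0.23·0
Solving: h(Running) = 0.4338, h(Idle) = 0.4755.
Starting from Idle, the probability is 0.4755.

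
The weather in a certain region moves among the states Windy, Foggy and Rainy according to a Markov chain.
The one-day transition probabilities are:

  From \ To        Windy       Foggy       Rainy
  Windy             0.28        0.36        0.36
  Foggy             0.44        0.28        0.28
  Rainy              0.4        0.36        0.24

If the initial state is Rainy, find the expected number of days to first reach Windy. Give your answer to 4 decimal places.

Let t(s) be the expected number of days to first reach Windy from state s, with t(Windy) = 0. Conditioning on the first day:
t(Foggy) = 1 + 0.28·t(Foggy) + 0.28·t(Rainy)
t(Rainy) = 1 + 0.36·t(Foggy) + 0.24·t(Rainy)
Solving: t(Foggy) = 2.3297, t(Rainy) = 2.4194.
Expected days from Rainy to Windy: 2.4194.

2.4194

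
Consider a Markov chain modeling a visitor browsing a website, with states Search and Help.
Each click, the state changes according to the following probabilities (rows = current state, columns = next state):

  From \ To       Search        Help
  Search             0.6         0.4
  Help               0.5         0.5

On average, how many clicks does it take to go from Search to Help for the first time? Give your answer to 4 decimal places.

Let t(s) be the expected number of clicks to first reach Help from state s, with t(Help) = 0. Conditioning on the first click:
t(Search) = 1 + 0.6·t(Search)
Solving: t(Search) = 2.5000.
Expected clicks from Search to Help: 2.5000.

2.5000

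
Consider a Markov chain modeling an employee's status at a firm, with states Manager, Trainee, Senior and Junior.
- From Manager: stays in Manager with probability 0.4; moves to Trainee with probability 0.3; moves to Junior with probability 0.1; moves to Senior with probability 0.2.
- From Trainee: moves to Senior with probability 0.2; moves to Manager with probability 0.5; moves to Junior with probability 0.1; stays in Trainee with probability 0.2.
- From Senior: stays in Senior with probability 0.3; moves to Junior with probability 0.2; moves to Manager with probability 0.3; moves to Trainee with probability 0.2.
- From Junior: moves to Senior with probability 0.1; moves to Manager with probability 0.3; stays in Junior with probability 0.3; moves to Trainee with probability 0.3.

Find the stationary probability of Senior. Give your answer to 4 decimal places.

Let the stationary distribution be π with π = πP and π_1 + π_2 + π_3 + π_4 = 1.
π_1 = 0.4·π_1 + 0.5·π_2 + 0.3·π_3 + 0.3·π_4
π_2 = 0.3·π_1 + 0.2·π_2 + 0.2·π_3 + 0.3·π_4
π_3 = 0.2·π_1 + 0.2·π_2 + 0.3·π_3 + 0.1·π_4
Solving with the normalization constraint gives π = (0.3898, 0.2540, 0.2055, 0.1507).
So the stationary probability of Senior is 0.2055.

0.2055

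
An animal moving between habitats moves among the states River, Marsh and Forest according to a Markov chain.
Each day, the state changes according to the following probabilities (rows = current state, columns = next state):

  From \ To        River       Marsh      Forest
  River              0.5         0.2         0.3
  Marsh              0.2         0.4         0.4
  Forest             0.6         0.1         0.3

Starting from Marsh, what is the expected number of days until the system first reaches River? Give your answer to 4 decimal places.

2.8947

Let t(s) be the expected number of days to first reach River from state s, with t(River) = 0. Conditioning on the first day:
t(Marsh) = 1 + 0.4·t(Marsh) + 0.4·t(Forest)
t(Forest) = 1 + 0.1·t(Marsh) + 0.3·t(Forest)
Solving: t(Marsh) = 2.8947, t(Forest) = 1.8421.
Expected days from Marsh to River: 2.8947.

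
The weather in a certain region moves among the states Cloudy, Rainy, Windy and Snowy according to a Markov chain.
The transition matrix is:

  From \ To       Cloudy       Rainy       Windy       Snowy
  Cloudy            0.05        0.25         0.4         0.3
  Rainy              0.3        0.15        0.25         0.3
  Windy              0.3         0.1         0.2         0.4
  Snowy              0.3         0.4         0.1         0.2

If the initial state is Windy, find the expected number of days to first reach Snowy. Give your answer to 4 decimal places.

Let t(s) be the expected number of days to first reach Snowy from state s, with t(Snowy) = 0. Conditioning on the first day:
t(Cloudy) = 1 + 0.05·t(Cloudy) + 0.25·t(Rainy) + 0.4·t(Windy)
t(Rainy) = 1 + 0.3·t(Cloudy) + 0.15·t(Rainy) + 0.25·t(Windy)
t(Windy) = 1 + 0.3·t(Cloudy) + 0.1·t(Rainy) + 0.2·t(Windy)
Solving: t(Cloudy) = 3.0210, t(Rainy) = 3.0559, t(Windy) = 2.7648.
Expected days from Windy to Snowy: 2.7648.

2.7648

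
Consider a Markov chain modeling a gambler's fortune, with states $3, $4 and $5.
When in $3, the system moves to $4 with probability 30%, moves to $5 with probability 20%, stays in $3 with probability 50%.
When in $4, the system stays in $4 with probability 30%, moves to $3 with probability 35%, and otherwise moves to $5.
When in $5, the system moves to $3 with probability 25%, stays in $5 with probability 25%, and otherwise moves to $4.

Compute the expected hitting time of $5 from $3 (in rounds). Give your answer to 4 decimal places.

Let t(s) be the expected number of rounds to first reach $5 from state s, with t($5) = 0. Conditioning on the first round:
t($3) = 1 + 0.5·t($3) + 0.3·t($4)
t($4) = 1 + 0.35·t($3) + 0.3·t($4)
Solving: t($3) = 4.0816, t($4) = 3.4694.
Expected rounds from $3 to $5: 4.0816.

4.0816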